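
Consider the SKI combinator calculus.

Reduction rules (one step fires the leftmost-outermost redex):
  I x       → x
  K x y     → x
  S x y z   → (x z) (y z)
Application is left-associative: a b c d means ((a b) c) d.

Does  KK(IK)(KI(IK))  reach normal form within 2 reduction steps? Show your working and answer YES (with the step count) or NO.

  start: KK(IK)(KI(IK))
  →1  K(KI(IK))
  →2  KI

Answer: YES — reaches normal form KI in 2 ≤ 2 steps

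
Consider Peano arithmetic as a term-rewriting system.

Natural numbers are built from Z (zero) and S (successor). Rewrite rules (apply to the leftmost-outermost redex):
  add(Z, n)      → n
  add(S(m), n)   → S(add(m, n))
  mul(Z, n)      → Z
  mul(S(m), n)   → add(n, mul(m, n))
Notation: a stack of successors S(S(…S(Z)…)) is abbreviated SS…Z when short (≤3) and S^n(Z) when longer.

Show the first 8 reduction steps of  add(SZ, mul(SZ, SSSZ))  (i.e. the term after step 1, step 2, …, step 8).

Answer: after 8 steps: S^4(Z)

Derivation:
  start: add(SZ, mul(SZ, SSSZ))
  step 1: S(add(Z, mul(SZ, SSSZ)))
  step 2: S(mul(SZ, SSSZ))
  step 3: S(add(SSSZ, mul(Z, SSSZ)))
  step 4: S(S(add(SSZ, mul(Z, SSSZ))))
  step 5: S(S(S(add(SZ, mul(Z, SSSZ)))))
  step 6: S(S(S(S(add(Z, mul(Z, SSSZ))))))
  step 7: S(S(S(S(mul(Z, SSSZ)))))
  step 8: S^4(Z)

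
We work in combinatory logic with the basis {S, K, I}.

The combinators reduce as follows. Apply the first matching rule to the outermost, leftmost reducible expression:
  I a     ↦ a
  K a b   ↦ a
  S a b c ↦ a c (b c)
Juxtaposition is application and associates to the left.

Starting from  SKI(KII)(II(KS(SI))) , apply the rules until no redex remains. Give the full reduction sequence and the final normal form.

Answer: normal form = S  (in 7 steps)

Working:
  start: SKI(KII)(II(KS(SI)))
  →1  K(KII)(I(KII))(II(KS(SI)))
  →2  KII(II(KS(SI)))
  →3  I(II(KS(SI)))
  →4  II(KS(SI))
  →5  I(KS(SI))
  →6  KS(SI)
  →7  S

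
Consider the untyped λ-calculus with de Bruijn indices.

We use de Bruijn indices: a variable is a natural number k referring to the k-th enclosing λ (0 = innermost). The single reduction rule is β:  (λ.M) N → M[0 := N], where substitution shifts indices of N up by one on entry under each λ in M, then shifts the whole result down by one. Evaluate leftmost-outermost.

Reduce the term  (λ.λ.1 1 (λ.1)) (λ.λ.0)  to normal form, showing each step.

Answer: normal form = λ.λ.1  (in 3 steps)

Derivation:
  start: (λ.λ.1 1 (λ.1)) (λ.λ.0)
  [1] λ.(λ.λ.0) (λ.λ.0) (λ.1)
  [2] λ.(λ.0) (λ.1)
  [3] λ.λ.1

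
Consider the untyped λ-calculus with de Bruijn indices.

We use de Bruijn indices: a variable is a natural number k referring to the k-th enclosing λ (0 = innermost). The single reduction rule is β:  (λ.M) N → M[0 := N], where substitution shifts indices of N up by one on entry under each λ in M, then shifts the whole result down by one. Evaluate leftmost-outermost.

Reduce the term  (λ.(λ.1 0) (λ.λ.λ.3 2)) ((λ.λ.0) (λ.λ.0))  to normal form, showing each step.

Answer: normal form = λ.λ.λ.2  (in 6 steps)

Reduction:
  start: (λ.(λ.1 0) (λ.λ.λ.3 2)) ((λ.λ.0) (λ.λ.0))
  [1] (λ.(λ.λ.0) (λ.λ.0) 0) (λ.λ.λ.(λ.λ.0) (λ.λ.0) 2)
  [2] (λ.λ.0) (λ.λ.0) (λ.λ.λ.(λ.λ.0) (λ.λ.0) 2)
  [3] (λ.0) (λ.λ.λ.(λ.λ.0) (λ.λ.0) 2)
  [4] λ.λ.λ.(λ.λ.0) (λ.λ.0) 2
  [5] λ.λ.λ.(λ.0) 2
  [6] λ.λ.λ.2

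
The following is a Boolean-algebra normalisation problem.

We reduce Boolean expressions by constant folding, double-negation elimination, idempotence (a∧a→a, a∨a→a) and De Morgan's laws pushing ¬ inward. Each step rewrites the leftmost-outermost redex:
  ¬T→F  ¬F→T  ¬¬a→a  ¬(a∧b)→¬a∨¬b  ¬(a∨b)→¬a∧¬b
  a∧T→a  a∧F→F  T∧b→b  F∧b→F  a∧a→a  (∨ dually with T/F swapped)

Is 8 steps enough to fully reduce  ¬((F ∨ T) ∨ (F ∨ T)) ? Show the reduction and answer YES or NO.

Answer: YES — reaches normal form F in 6 ≤ 8 steps

Reduction:
  start: ¬((F ∨ T) ∨ (F ∨ T))
  [1] ¬(F ∨ T) ∧ ¬(F ∨ T)
  [2] ¬(F ∨ T)
  [3] ¬F ∧ ¬T
  [4] T ∧ ¬T
  [5] ¬T
  [6] F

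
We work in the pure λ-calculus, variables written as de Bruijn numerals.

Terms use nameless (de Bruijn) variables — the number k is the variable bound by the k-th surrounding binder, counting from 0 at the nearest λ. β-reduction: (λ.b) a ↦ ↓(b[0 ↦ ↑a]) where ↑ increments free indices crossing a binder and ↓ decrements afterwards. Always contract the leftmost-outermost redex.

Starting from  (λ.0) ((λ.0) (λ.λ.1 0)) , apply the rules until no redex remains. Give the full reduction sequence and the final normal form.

Answer: normal form = λ.λ.1 0  (in 2 steps)

Working:
  start: (λ.0) ((λ.0) (λ.λ.1 0))
  step 1: (λ.0) (λ.λ.1 0)
  step 2: λ.λ.1 0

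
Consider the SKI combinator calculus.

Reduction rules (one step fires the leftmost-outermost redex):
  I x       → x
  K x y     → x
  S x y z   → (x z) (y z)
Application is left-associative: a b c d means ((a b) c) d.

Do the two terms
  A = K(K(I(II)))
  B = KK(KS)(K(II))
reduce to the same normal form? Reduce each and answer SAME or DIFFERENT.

Term A:
  start: K(K(I(II)))
  step 1: K(K(II))
  step 2: K(KI)

Term B:
  start: KK(KS)(K(II))
  step 1: K(K(II))
  step 2: K(KI)

Answer: SAME — A ⇓ K(KI), B ⇓ K(KI)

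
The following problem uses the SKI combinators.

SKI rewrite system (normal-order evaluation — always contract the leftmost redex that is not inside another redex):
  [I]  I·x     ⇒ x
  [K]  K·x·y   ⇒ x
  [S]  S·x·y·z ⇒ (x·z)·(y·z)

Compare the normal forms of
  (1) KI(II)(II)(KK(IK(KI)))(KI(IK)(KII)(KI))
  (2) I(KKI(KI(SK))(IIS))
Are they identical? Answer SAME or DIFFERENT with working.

Answer: DIFFERENT — A ⇓ K(KI), B ⇓ I

Working:
Term A:
  start: KI(II)(II)(KK(IK(KI)))(KI(IK)(KII)(KI))
  [1] I(II)(KK(IK(KI)))(KI(IK)(KII)(KI))
  [2] II(KK(IK(KI)))(KI(IK)(KII)(KI))
  [3] I(KK(IK(KI)))(KI(IK)(KII)(KI))
  [4] KK(IK(KI))(KI(IK)(KII)(KI))
  [5] K(KI(IK)(KII)(KI))
  [6] K(I(KII)(KI))
  [7] K(KII(KI))
  [8] K(I(KI))
  [9] K(KI)

Term B:
  start: I(KKI(KI(SK))(IIS))
  [1] KKI(KI(SK))(IIS)
  [2] K(KI(SK))(IIS)
  [3] KI(SK)
  [4] I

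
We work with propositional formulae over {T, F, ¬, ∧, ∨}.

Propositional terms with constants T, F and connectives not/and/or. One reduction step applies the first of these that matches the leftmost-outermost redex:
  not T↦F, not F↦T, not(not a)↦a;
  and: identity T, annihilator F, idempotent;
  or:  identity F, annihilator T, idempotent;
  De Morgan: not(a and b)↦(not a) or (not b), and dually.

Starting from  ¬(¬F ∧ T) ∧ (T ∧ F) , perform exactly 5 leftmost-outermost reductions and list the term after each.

  start: ¬(¬F ∧ T) ∧ (T ∧ F)
  →1  (¬¬F ∨ ¬T) ∧ (T ∧ F)
  →2  (F ∨ ¬T) ∧ (T ∧ F)
  →3  ¬T ∧ (T ∧ F)
  →4  F ∧ (T ∧ F)
  →5  F

Answer: after 5 steps: F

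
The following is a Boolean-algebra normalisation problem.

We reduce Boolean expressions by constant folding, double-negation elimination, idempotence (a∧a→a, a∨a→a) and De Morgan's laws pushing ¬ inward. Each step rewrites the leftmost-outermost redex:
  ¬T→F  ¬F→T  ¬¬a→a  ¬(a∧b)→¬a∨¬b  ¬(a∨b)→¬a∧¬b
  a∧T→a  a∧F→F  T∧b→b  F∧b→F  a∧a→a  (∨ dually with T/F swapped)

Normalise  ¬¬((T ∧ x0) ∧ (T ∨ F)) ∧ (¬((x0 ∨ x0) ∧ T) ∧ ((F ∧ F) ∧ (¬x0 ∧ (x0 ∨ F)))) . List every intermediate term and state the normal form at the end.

Answer: normal form = F  (in 13 steps)

Reduction:
  start: ¬¬((T ∧ x0) ∧ (T ∨ F)) ∧ (¬((x0 ∨ x0) ∧ T) ∧ ((F ∧ F) ∧ (¬x0 ∧ (x0 ∨ F))))
  →1  ((T ∧ x0) ∧ (T ∨ F)) ∧ (¬((x0 ∨ x0) ∧ T) ∧ ((F ∧ F) ∧ (¬x0 ∧ (x0 ∨ F))))
  →2  (x0 ∧ (T ∨ F)) ∧ (¬((x0 ∨ x0) ∧ T) ∧ ((F ∧ F) ∧ (¬x0 ∧ (x0 ∨ F))))
  →3  (x0 ∧ T) ∧ (¬((x0 ∨ x0) ∧ T) ∧ ((F ∧ F) ∧ (¬x0 ∧ (x0 ∨ F))))
  →4  x0 ∧ (¬((x0 ∨ x0) ∧ T) ∧ ((F ∧ F) ∧ (¬x0 ∧ (x0 ∨ F))))
  →5  x0 ∧ ((¬(x0 ∨ x0) ∨ ¬T) ∧ ((F ∧ F) ∧ (¬x0 ∧ (x0 ∨ F))))
  →6  x0 ∧ (((¬x0 ∧ ¬x0) ∨ ¬T) ∧ ((F ∧ F) ∧ (¬x0 ∧ (x0 ∨ F))))
  →7  x0 ∧ ((¬x0 ∨ ¬T) ∧ ((F ∧ F) ∧ (¬x0 ∧ (x0 ∨ F))))
  →8  x0 ∧ ((¬x0 ∨ F) ∧ ((F ∧ F) ∧ (¬x0 ∧ (x0 ∨ F))))
  →9  x0 ∧ (¬x0 ∧ ((F ∧ F) ∧ (¬x0 ∧ (x0 ∨ F))))
  →10  x0 ∧ (¬x0 ∧ (F ∧ (¬x0 ∧ (x0 ∨ F))))
  →11  x0 ∧ (¬x0 ∧ F)
  →12  x0 ∧ F
  →13  F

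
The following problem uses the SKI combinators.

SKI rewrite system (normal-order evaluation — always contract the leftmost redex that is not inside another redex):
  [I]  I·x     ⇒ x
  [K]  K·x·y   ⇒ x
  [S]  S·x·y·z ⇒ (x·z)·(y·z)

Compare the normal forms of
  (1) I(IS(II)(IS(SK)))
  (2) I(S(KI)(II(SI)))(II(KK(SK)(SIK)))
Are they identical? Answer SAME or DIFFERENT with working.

Term A:
  start: I(IS(II)(IS(SK)))
  step 1: IS(II)(IS(SK))
  step 2: S(II)(IS(SK))
  step 3: SI(IS(SK))
  step 4: SI(S(SK))

Term B:
  start: I(S(KI)(II(SI)))(II(KK(SK)(SIK)))
  step 1: S(KI)(II(SI))(II(KK(SK)(SIK)))
  step 2: KI(II(KK(SK)(SIK)))(II(SI)(II(KK(SK)(SIK))))
  step 3: I(II(SI)(II(KK(SK)(SIK))))
  step 4: II(SI)(II(KK(SK)(SIK)))
  step 5: I(SI)(II(KK(SK)(SIK)))
  step 6: SI(II(KK(SK)(SIK)))
  step 7: SI(I(KK(SK)(SIK)))
  step 8: SI(KK(SK)(SIK))
  step 9: SI(K(SIK))

Answer: DIFFERENT — A ⇓ SI(S(SK)), B ⇓ SI(K(SIK))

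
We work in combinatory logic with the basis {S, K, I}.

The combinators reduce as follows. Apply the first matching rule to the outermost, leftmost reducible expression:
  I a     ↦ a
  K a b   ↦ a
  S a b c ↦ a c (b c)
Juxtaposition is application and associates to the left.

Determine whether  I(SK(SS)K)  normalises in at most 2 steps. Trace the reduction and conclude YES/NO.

  start: I(SK(SS)K)
  →1  SK(SS)K
  →2  KK(SSK)

Answer: NO — after 2 steps the term is KK(SSK), not yet normal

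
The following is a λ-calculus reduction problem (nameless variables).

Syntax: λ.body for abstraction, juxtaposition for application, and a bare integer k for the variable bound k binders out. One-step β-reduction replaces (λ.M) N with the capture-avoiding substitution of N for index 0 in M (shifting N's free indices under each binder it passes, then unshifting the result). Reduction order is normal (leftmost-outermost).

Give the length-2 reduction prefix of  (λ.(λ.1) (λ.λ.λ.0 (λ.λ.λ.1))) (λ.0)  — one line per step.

  start: (λ.(λ.1) (λ.λ.λ.0 (λ.λ.λ.1))) (λ.0)
  step 1: (λ.λ.0) (λ.λ.λ.0 (λ.λ.λ.1))
  step 2: λ.0

Answer: after 2 steps: λ.0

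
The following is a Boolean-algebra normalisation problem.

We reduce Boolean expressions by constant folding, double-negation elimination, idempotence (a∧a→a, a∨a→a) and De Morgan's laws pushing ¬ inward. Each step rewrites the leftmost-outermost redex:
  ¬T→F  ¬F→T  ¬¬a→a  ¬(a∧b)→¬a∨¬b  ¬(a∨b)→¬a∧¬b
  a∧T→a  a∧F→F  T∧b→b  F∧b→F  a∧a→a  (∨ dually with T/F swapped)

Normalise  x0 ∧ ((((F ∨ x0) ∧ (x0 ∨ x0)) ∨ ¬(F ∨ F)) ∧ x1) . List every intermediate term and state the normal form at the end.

Answer: normal form = x0 ∧ x1  (in 8 steps)

Working:
  start: x0 ∧ ((((F ∨ x0) ∧ (x0 ∨ x0)) ∨ ¬(F ∨ F)) ∧ x1)
  [1] x0 ∧ (((x0 ∧ (x0 ∨ x0)) ∨ ¬(F ∨ F)) ∧ x1)
  [2] x0 ∧ (((x0 ∧ x0) ∨ ¬(F ∨ F)) ∧ x1)
  [3] x0 ∧ ((x0 ∨ ¬(F ∨ F)) ∧ x1)
  [4] x0 ∧ ((x0 ∨ (¬F ∧ ¬F)) ∧ x1)
  [5] x0 ∧ ((x0 ∨ ¬F) ∧ x1)
  [6] x0 ∧ ((x0 ∨ T) ∧ x1)
  [7] x0 ∧ (T ∧ x1)
  [8] x0 ∧ x1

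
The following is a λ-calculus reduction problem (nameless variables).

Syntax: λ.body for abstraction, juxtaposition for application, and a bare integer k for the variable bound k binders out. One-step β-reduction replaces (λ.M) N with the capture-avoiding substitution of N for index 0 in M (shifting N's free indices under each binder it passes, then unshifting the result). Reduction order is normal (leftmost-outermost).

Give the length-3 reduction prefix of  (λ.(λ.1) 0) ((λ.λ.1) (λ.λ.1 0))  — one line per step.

Answer: after 3 steps: λ.λ.λ.1 0

Derivation:
  start: (λ.(λ.1) 0) ((λ.λ.1) (λ.λ.1 0))
  [1] (λ.(λ.λ.1) (λ.λ.1 0)) ((λ.λ.1) (λ.λ.1 0))
  [2] (λ.λ.1) (λ.λ.1 0)
  [3] λ.λ.λ.1 0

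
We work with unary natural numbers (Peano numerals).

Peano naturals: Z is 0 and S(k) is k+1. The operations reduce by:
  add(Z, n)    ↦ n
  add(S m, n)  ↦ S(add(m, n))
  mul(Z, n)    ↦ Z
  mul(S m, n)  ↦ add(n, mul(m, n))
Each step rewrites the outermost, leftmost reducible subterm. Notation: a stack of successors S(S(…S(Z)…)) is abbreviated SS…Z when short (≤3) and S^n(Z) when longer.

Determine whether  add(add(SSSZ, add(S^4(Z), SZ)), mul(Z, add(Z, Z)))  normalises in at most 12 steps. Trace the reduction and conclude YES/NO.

Answer: NO — after 12 steps the term is S(S(S(S(S(add(S(add(SZ, SZ)), mul(Z, add(Z, Z)))))))), not yet normal

Derivation:
  start: add(add(SSSZ, add(S^4(Z), SZ)), mul(Z, add(Z, Z)))
  step 1: add(S(add(SSZ, add(S^4(Z), SZ))), mul(Z, add(Z, Z)))
  step 2: S(add(add(SSZ, add(S^4(Z), SZ)), mul(Z, add(Z, Z))))
  step 3: S(add(S(add(SZ, add(S^4(Z), SZ))), mul(Z, add(Z, Z))))
  step 4: S(S(add(add(SZ, add(S^4(Z), SZ)), mul(Z, add(Z, Z)))))
  step 5: S(S(add(S(add(Z, add(S^4(Z), SZ))), mul(Z, add(Z, Z)))))
  step 6: S(S(S(add(add(Z, add(S^4(Z), SZ)), mul(Z, add(Z, Z))))))
  step 7: S(S(S(add(add(S^4(Z), SZ), mul(Z, add(Z, Z))))))
  step 8: S(S(S(add(S(add(SSSZ, SZ)), mul(Z, add(Z, Z))))))
  step 9: S(S(S(S(add(add(SSSZ, SZ), mul(Z, add(Z, Z)))))))
  step 10: S(S(S(S(add(S(add(SSZ, SZ)), mul(Z, add(Z, Z)))))))
  step 11: S(S(S(S(S(add(add(SSZ, SZ), mul(Z, add(Z, Z))))))))
  step 12: S(S(S(S(S(add(S(add(SZ, SZ)), mul(Z, add(Z, Z))))))))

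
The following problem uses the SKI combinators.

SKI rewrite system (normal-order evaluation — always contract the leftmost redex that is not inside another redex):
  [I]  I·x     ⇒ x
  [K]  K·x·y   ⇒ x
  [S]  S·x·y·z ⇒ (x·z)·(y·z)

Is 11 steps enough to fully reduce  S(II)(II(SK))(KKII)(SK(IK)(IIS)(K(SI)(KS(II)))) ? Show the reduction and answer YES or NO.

Answer: YES — reaches normal form S(SI) in 11 ≤ 11 steps

Reduction:
  start: S(II)(II(SK))(KKII)(SK(IK)(IIS)(K(SI)(KS(II))))
  step 1: II(KKII)(II(SK)(KKII))(SK(IK)(IIS)(K(SI)(KS(II))))
  step 2: I(KKII)(II(SK)(KKII))(SK(IK)(IIS)(K(SI)(KS(II))))
  step 3: KKII(II(SK)(KKII))(SK(IK)(IIS)(K(SI)(KS(II))))
  step 4: KI(II(SK)(KKII))(SK(IK)(IIS)(K(SI)(KS(II))))
  step 5: I(SK(IK)(IIS)(K(SI)(KS(II))))
  step 6: SK(IK)(IIS)(K(SI)(KS(II)))
  step 7: K(IIS)(IK(IIS))(K(SI)(KS(II)))
  step 8: IIS(K(SI)(KS(II)))
  step 9: IS(K(SI)(KS(II)))
  step 10: S(K(SI)(KS(II)))
  step 11: S(SI)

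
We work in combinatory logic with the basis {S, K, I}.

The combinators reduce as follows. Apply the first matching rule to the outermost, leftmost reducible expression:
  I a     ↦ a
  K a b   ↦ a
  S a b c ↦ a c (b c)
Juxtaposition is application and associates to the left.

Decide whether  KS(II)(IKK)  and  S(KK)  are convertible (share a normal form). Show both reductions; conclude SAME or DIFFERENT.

Term A:
  start: KS(II)(IKK)
  [1] S(IKK)
  [2] S(KK)

Term B:
  start: S(KK)

Answer: SAME — A ⇓ S(KK), B ⇓ S(KK)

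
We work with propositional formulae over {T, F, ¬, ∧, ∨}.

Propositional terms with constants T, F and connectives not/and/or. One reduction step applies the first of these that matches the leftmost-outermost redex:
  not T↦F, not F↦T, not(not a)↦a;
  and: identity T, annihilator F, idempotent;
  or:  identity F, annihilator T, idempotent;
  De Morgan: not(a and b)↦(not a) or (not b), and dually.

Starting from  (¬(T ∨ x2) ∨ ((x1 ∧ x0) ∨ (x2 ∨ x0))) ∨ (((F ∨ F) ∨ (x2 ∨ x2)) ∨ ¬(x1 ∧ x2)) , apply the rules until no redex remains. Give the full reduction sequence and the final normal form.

  start: (¬(T ∨ x2) ∨ ((x1 ∧ x0) ∨ (x2 ∨ x0))) ∨ (((F ∨ F) ∨ (x2 ∨ x2)) ∨ ¬(x1 ∧ x2))
  [1] ((¬T ∧ ¬x2) ∨ ((x1 ∧ x0) ∨ (x2 ∨ x0))) ∨ (((F ∨ F) ∨ (x2 ∨ x2)) ∨ ¬(x1 ∧ x2))
  [2] ((F ∧ ¬x2) ∨ ((x1 ∧ x0) ∨ (x2 ∨ x0))) ∨ (((F ∨ F) ∨ (x2 ∨ x2)) ∨ ¬(x1 ∧ x2))
  [3] (F ∨ ((x1 ∧ x0) ∨ (x2 ∨ x0))) ∨ (((F ∨ F) ∨ (x2 ∨ x2)) ∨ ¬(x1 ∧ x2))
  [4] ((x1 ∧ x0) ∨ (x2 ∨ x0)) ∨ (((F ∨ F) ∨ (x2 ∨ x2)) ∨ ¬(x1 ∧ x2))
  [5] ((x1 ∧ x0) ∨ (x2 ∨ x0)) ∨ ((F ∨ (x2 ∨ x2)) ∨ ¬(x1 ∧ x2))
  [6] ((x1 ∧ x0) ∨ (x2 ∨ x0)) ∨ ((x2 ∨ x2) ∨ ¬(x1 ∧ x2))
  [7] ((x1 ∧ x0) ∨ (x2 ∨ x0)) ∨ (x2 ∨ ¬(x1 ∧ x2))
  [8] ((x1 ∧ x0) ∨ (x2 ∨ x0)) ∨ (x2 ∨ (¬x1 ∨ ¬x2))

Answer: normal form = ((x1 ∧ x0) ∨ (x2 ∨ x0)) ∨ (x2 ∨ (¬x1 ∨ ¬x2))  (in 8 steps)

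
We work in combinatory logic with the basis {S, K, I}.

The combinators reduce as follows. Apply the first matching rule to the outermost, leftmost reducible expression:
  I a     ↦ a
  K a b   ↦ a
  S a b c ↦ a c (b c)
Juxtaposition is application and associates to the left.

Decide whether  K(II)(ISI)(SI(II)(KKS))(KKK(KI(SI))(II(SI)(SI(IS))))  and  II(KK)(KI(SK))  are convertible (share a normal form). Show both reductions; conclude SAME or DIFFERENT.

Term A:
  start: K(II)(ISI)(SI(II)(KKS))(KKK(KI(SI))(II(SI)(SI(IS))))
  step 1: II(SI(II)(KKS))(KKK(KI(SI))(II(SI)(SI(IS))))
  step 2: I(SI(II)(KKS))(KKK(KI(SI))(II(SI)(SI(IS))))
  step 3: SI(II)(KKS)(KKK(KI(SI))(II(SI)(SI(IS))))
  step 4: I(KKS)(II(KKS))(KKK(KI(SI))(II(SI)(SI(IS))))
  step 5: KKS(II(KKS))(KKK(KI(SI))(II(SI)(SI(IS))))
  step 6: K(II(KKS))(KKK(KI(SI))(II(SI)(SI(IS))))
  step 7: II(KKS)
  step 8: I(KKS)
  step 9: KKS
  step 10: K

Term B:
  start: II(KK)(KI(SK))
  step 1: I(KK)(KI(SK))
  step 2: KK(KI(SK))
  step 3: K

Answer: SAME — A ⇓ K, B ⇓ K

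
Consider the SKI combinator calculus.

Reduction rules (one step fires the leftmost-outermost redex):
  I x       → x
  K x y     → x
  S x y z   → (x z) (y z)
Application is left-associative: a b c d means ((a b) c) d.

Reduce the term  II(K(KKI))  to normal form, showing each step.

  start: II(K(KKI))
  →1  I(K(KKI))
  →2  K(KKI)
  →3  KK

Answer: normal form = KK  (in 3 steps)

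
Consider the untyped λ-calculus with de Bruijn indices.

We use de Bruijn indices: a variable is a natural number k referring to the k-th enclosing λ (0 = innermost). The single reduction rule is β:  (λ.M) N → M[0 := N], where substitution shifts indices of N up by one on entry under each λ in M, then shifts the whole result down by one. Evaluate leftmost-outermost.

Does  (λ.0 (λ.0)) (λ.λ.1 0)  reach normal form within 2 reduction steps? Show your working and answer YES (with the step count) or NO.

  start: (λ.0 (λ.0)) (λ.λ.1 0)
  [1] (λ.λ.1 0) (λ.0)
  [2] λ.(λ.0) 0

Answer: NO — after 2 steps the term is λ.(λ.0) 0, not yet normal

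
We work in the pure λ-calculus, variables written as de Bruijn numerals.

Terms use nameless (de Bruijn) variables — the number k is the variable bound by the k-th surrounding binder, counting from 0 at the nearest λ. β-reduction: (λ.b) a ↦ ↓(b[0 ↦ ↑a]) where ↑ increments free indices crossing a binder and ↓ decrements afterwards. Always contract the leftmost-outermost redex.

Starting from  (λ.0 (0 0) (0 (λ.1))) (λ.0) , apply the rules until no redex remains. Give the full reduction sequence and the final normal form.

  start: (λ.0 (0 0) (0 (λ.1))) (λ.0)
  step 1: (λ.0) ((λ.0) (λ.0)) ((λ.0) (λ.λ.0))
  step 2: (λ.0) (λ.0) ((λ.0) (λ.λ.0))
  step 3: (λ.0) ((λ.0) (λ.λ.0))
  step 4: (λ.0) (λ.λ.0)
  step 5: λ.λ.0

Answer: normal form = λ.λ.0  (in 5 steps)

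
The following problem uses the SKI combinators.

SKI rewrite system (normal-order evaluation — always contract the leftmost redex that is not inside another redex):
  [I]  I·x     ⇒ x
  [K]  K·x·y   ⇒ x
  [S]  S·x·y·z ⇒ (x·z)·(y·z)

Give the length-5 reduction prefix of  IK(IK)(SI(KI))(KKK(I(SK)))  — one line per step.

  start: IK(IK)(SI(KI))(KKK(I(SK)))
  step 1: K(IK)(SI(KI))(KKK(I(SK)))
  step 2: IK(KKK(I(SK)))
  step 3: K(KKK(I(SK)))
  step 4: K(K(I(SK)))
  step 5: K(K(SK))

Answer: after 5 steps: K(K(SK))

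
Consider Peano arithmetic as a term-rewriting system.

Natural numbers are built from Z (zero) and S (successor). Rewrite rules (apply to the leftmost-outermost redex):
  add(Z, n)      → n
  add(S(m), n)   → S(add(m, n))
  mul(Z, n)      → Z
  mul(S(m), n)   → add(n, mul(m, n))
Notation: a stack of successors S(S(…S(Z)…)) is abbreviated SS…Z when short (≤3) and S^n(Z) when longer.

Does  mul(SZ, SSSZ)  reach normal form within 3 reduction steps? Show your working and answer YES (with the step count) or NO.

Answer: NO — after 3 steps the term is S(S(add(SZ, mul(Z, SSSZ)))), not yet normal

Derivation:
  start: mul(SZ, SSSZ)
  →1  add(SSSZ, mul(Z, SSSZ))
  →2  S(add(SSZ, mul(Z, SSSZ)))
  →3  S(S(add(SZ, mul(Z, SSSZ))))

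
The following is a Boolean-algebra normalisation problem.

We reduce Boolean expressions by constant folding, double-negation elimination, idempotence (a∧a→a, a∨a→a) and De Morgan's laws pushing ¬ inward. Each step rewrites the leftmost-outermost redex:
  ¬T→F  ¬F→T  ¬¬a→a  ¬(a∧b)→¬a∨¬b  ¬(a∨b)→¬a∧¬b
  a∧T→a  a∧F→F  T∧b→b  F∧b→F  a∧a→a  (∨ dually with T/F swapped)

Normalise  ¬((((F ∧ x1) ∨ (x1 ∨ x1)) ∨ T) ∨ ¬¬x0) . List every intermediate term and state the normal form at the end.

Answer: normal form = F  (in 12 steps)

Reduction:
  start: ¬((((F ∧ x1) ∨ (x1 ∨ x1)) ∨ T) ∨ ¬¬x0)
  →1  ¬(((F ∧ x1) ∨ (x1 ∨ x1)) ∨ T) ∧ ¬¬¬x0
  →2  (¬((F ∧ x1) ∨ (x1 ∨ x1)) ∧ ¬T) ∧ ¬¬¬x0
  →3  ((¬(F ∧ x1) ∧ ¬(x1 ∨ x1)) ∧ ¬T) ∧ ¬¬¬x0
  →4  (((¬F ∨ ¬x1) ∧ ¬(x1 ∨ x1)) ∧ ¬T) ∧ ¬¬¬x0
  →5  (((T ∨ ¬x1) ∧ ¬(x1 ∨ x1)) ∧ ¬T) ∧ ¬¬¬x0
  →6  ((T ∧ ¬(x1 ∨ x1)) ∧ ¬T) ∧ ¬¬¬x0
  →7  (¬(x1 ∨ x1) ∧ ¬T) ∧ ¬¬¬x0
  →8  ((¬x1 ∧ ¬x1) ∧ ¬T) ∧ ¬¬¬x0
  →9  (¬x1 ∧ ¬T) ∧ ¬¬¬x0
  →10  (¬x1 ∧ F) ∧ ¬¬¬x0
  →11  F ∧ ¬¬¬x0
  →12  F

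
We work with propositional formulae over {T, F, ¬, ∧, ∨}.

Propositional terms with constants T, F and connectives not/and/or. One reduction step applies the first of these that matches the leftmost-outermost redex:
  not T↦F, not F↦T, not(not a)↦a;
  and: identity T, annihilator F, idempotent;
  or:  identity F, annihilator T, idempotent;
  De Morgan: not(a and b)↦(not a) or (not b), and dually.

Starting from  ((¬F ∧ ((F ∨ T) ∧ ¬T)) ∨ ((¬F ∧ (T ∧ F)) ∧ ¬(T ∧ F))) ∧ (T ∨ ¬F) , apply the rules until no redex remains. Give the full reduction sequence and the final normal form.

  start: ((¬F ∧ ((F ∨ T) ∧ ¬T)) ∨ ((¬F ∧ (T ∧ F)) ∧ ¬(T ∧ F))) ∧ (T ∨ ¬F)
  →1  ((T ∧ ((F ∨ T) ∧ ¬T)) ∨ ((¬F ∧ (T ∧ F)) ∧ ¬(T ∧ F))) ∧ (T ∨ ¬F)
  →2  (((F ∨ T) ∧ ¬T) ∨ ((¬F ∧ (T ∧ F)) ∧ ¬(T ∧ F))) ∧ (T ∨ ¬F)
  →3  ((T ∧ ¬T) ∨ ((¬F ∧ (T ∧ F)) ∧ ¬(T ∧ F))) ∧ (T ∨ ¬F)
  →4  (¬T ∨ ((¬F ∧ (T ∧ F)) ∧ ¬(T ∧ F))) ∧ (T ∨ ¬F)
  →5  (F ∨ ((¬F ∧ (T ∧ F)) ∧ ¬(T ∧ F))) ∧ (T ∨ ¬F)
  →6  ((¬F ∧ (T ∧ F)) ∧ ¬(T ∧ F)) ∧ (T ∨ ¬F)
  →7  ((T ∧ (T ∧ F)) ∧ ¬(T ∧ F)) ∧ (T ∨ ¬F)
  →8  ((T ∧ F) ∧ ¬(T ∧ F)) ∧ (T ∨ ¬F)
  →9  (F ∧ ¬(T ∧ F)) ∧ (T ∨ ¬F)
  →10  F ∧ (T ∨ ¬F)
  →11  F

Answer: normal form = F  (in 11 steps)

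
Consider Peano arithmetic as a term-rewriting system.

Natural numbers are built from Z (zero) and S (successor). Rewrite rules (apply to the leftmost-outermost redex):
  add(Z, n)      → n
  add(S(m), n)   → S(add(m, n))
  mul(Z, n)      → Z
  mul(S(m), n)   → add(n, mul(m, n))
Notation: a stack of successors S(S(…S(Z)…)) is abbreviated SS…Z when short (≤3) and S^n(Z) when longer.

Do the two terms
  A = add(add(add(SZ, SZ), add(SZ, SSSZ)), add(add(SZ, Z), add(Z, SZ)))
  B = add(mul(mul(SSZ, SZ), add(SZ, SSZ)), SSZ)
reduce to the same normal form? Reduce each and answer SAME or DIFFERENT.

Term A:
  start: add(add(add(SZ, SZ), add(SZ, SSSZ)), add(add(SZ, Z), add(Z, SZ)))
  step 1: add(add(S(add(Z, SZ)), add(SZ, SSSZ)), add(add(SZ, Z), add(Z, SZ)))
  step 2: add(S(add(add(Z, SZ), add(SZ, SSSZ))), add(add(SZ, Z), add(Z, SZ)))
  step 3: S(add(add(add(Z, SZ), add(SZ, SSSZ)), add(add(SZ, Z), add(Z, SZ))))
  step 4: S(add(add(SZ, add(SZ, SSSZ)), add(add(SZ, Z), add(Z, SZ))))
  step 5: S(add(S(add(Z, add(SZ, SSSZ))), add(add(SZ, Z), add(Z, SZ))))
  step 6: S(S(add(add(Z, add(SZ, SSSZ)), add(add(SZ, Z), add(Z, SZ)))))
  step 7: S(S(add(add(SZ, SSSZ), add(add(SZ, Z), add(Z, SZ)))))
  step 8: S(S(add(S(add(Z, SSSZ)), add(add(SZ, Z), add(Z, SZ)))))
  step 9: S(S(S(add(add(Z, SSSZ), add(add(SZ, Z), add(Z, SZ))))))
  step 10: S(S(S(add(SSSZ, add(add(SZ, Z), add(Z, SZ))))))
  step 11: S(S(S(S(add(SSZ, add(add(SZ, Z), add(Z, SZ)))))))
  step 12: S(S(S(S(S(add(SZ, add(add(SZ, Z), add(Z, SZ))))))))
  step 13: S(S(S(S(S(S(add(Z, add(add(SZ, Z), add(Z, SZ)))))))))
  step 14: S(S(S(S(S(S(add(add(SZ, Z), add(Z, SZ))))))))
  step 15: S(S(S(S(S(S(add(S(add(Z, Z)), add(Z, SZ))))))))
  step 16: S(S(S(S(S(S(S(add(add(Z, Z), add(Z, SZ)))))))))
  step 17: S(S(S(S(S(S(S(add(Z, add(Z, SZ)))))))))
  step 18: S(S(S(S(S(S(S(add(Z, SZ))))))))
  step 19: S^8(Z)

Term B:
  start: add(mul(mul(SSZ, SZ), add(SZ, SSZ)), SSZ)
  step 1: add(mul(add(SZ, mul(SZ, SZ)), add(SZ, SSZ)), SSZ)
  step 2: add(mul(S(add(Z, mul(SZ, SZ))), add(SZ, SSZ)), SSZ)
  step 3: add(add(add(SZ, SSZ), mul(add(Z, mul(SZ, SZ)), add(SZ, SSZ))), SSZ)
  step 4: add(add(S(add(Z, SSZ)), mul(add(Z, mul(SZ, SZ)), add(SZ, SSZ))), SSZ)
  step 5: add(S(add(add(Z, SSZ), mul(add(Z, mul(SZ, SZ)), add(SZ, SSZ)))), SSZ)
  step 6: S(add(add(add(Z, SSZ), mul(add(Z, mul(SZ, SZ)), add(SZ, SSZ))), SSZ))
  step 7: S(add(add(SSZ, mul(add(Z, mul(SZ, SZ)), add(SZ, SSZ))), SSZ))
  step 8: S(add(S(add(SZ, mul(add(Z, mul(SZ, SZ)), add(SZ, SSZ)))), SSZ))
  step 9: S(S(add(add(SZ, mul(add(Z, mul(SZ, SZ)), add(SZ, SSZ))), SSZ)))
  step 10: S(S(add(S(add(Z, mul(add(Z, mul(SZ, SZ)), add(SZ, SSZ)))), SSZ)))
  step 11: S(S(S(add(add(Z, mul(add(Z, mul(SZ, SZ)), add(SZ, SSZ))), SSZ))))
  step 12: S(S(S(add(mul(add(Z, mul(SZ, SZ)), add(SZ, SSZ)), SSZ))))
  step 13: S(S(S(add(mul(mul(SZ, SZ), add(SZ, SSZ)), SSZ))))
  step 14: S(S(S(add(mul(add(SZ, mul(Z, SZ)), add(SZ, SSZ)), SSZ))))
  step 15: S(S(S(add(mul(S(add(Z, mul(Z, SZ))), add(SZ, SSZ)), SSZ))))
  step 16: S(S(S(add(add(add(SZ, SSZ), mul(add(Z, mul(Z, SZ)), add(SZ, SSZ))), SSZ))))
  step 17: S(S(S(add(add(S(add(Z, SSZ)), mul(add(Z, mul(Z, SZ)), add(SZ, SSZ))), SSZ))))
  step 18: S(S(S(add(S(add(add(Z, SSZ), mul(add(Z, mul(Z, SZ)), add(SZ, SSZ)))), SSZ))))
  step 19: S(S(S(S(add(add(add(Z, SSZ), mul(add(Z, mul(Z, SZ)), add(SZ, SSZ))), SSZ)))))
  step 20: S(S(S(S(add(add(SSZ, mul(add(Z, mul(Z, SZ)), add(SZ, SSZ))), SSZ)))))
  step 21: S(S(S(S(add(S(add(SZ, mul(add(Z, mul(Z, SZ)), add(SZ, SSZ)))), SSZ)))))
  step 22: S(S(S(S(S(add(add(SZ, mul(add(Z, mul(Z, SZ)), add(SZ, SSZ))), SSZ))))))
  step 23: S(S(S(S(S(add(S(add(Z, mul(add(Z, mul(Z, SZ)), add(SZ, SSZ)))), SSZ))))))
  step 24: S(S(S(S(S(S(add(add(Z, mul(add(Z, mul(Z, SZ)), add(SZ, SSZ))), SSZ)))))))
  step 25: S(S(S(S(S(S(add(mul(add(Z, mul(Z, SZ)), add(SZ, SSZ)), SSZ)))))))
  step 26: S(S(S(S(S(S(add(mul(mul(Z, SZ), add(SZ, SSZ)), SSZ)))))))
  step 27: S(S(S(S(S(S(add(mul(Z, add(SZ, SSZ)), SSZ)))))))
  step 28: S(S(S(S(S(S(add(Z, SSZ)))))))
  step 29: S^8(Z)

Answer: SAME — A ⇓ S^8(Z), B ⇓ S^8(Z)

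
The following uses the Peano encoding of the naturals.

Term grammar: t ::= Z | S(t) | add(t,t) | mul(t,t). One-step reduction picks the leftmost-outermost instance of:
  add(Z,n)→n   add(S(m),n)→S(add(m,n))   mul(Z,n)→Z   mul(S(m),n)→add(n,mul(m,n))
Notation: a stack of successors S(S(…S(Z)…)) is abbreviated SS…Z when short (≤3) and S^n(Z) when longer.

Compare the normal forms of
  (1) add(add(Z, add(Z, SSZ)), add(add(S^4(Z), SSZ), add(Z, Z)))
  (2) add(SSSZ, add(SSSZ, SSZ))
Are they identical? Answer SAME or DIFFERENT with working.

Term A:
  start: add(add(Z, add(Z, SSZ)), add(add(S^4(Z), SSZ), add(Z, Z)))
  [1] add(add(Z, SSZ), add(add(S^4(Z), SSZ), add(Z, Z)))
  [2] add(SSZ, add(add(S^4(Z), SSZ), add(Z, Z)))
  [3] S(add(SZ, add(add(S^4(Z), SSZ), add(Z, Z))))
  [4] S(S(add(Z, add(add(S^4(Z), SSZ), add(Z, Z)))))
  [5] S(S(add(add(S^4(Z), SSZ), add(Z, Z))))
  [6] S(S(add(S(add(SSSZ, SSZ)), add(Z, Z))))
  [7] S(S(S(add(add(SSSZ, SSZ), add(Z, Z)))))
  [8] S(S(S(add(S(add(SSZ, SSZ)), add(Z, Z)))))
  [9] S(S(S(S(add(add(SSZ, SSZ), add(Z, Z))))))
  [10] S(S(S(S(add(S(add(SZ, SSZ)), add(Z, Z))))))
  [11] S(S(S(S(S(add(add(SZ, SSZ), add(Z, Z)))))))
  [12] S(S(S(S(S(add(S(add(Z, SSZ)), add(Z, Z)))))))
  [13] S(S(S(S(S(S(add(add(Z, SSZ), add(Z, Z))))))))
  [14] S(S(S(S(S(S(add(SSZ, add(Z, Z))))))))
  [15] S(S(S(S(S(S(S(add(SZ, add(Z, Z)))))))))
  [16] S(S(S(S(S(S(S(S(add(Z, add(Z, Z))))))))))
  [17] S(S(S(S(S(S(S(S(add(Z, Z)))))))))
  [18] S^8(Z)

Term B:
  start: add(SSSZ, add(SSSZ, SSZ))
  [1] S(add(SSZ, add(SSSZ, SSZ)))
  [2] S(S(add(SZ, add(SSSZ, SSZ))))
  [3] S(S(S(add(Z, add(SSSZ, SSZ)))))
  [4] S(S(S(add(SSSZ, SSZ))))
  [5] S(S(S(S(add(SSZ, SSZ)))))
  [6] S(S(S(S(S(add(SZ, SSZ))))))
  [7] S(S(S(S(S(S(add(Z, SSZ)))))))
  [8] S^8(Z)

Answer: SAME — A ⇓ S^8(Z), B ⇓ S^8(Z)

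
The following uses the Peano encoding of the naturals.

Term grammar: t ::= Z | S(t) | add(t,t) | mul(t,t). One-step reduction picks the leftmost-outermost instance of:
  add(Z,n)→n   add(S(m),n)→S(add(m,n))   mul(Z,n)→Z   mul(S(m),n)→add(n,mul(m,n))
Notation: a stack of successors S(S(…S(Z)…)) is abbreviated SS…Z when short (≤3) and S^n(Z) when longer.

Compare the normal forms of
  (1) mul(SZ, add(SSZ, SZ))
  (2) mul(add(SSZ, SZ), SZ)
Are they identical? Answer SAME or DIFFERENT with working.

Answer: SAME — A ⇓ SSSZ, B ⇓ SSSZ

Reduction:
Term A:
  start: mul(SZ, add(SSZ, SZ))
  step 1: add(add(SSZ, SZ), mul(Z, add(SSZ, SZ)))
  step 2: add(S(add(SZ, SZ)), mul(Z, add(SSZ, SZ)))
  step 3: S(add(add(SZ, SZ), mul(Z, add(SSZ, SZ))))
  step 4: S(add(S(add(Z, SZ)), mul(Z, add(SSZ, SZ))))
  step 5: S(S(add(add(Z, SZ), mul(Z, add(SSZ, SZ)))))
  step 6: S(S(add(SZ, mul(Z, add(SSZ, SZ)))))
  step 7: S(S(S(add(Z, mul(Z, add(SSZ, SZ))))))
  step 8: S(S(S(mul(Z, add(SSZ, SZ)))))
  step 9: SSSZ

Term B:
  start: mul(add(SSZ, SZ), SZ)
  step 1: mul(S(add(SZ, SZ)), SZ)
  step 2: add(SZ, mul(add(SZ, SZ), SZ))
  step 3: S(add(Z, mul(add(SZ, SZ), SZ)))
  step 4: S(mul(add(SZ, SZ), SZ))
  step 5: S(mul(S(add(Z, SZ)), SZ))
  step 6: S(add(SZ, mul(add(Z, SZ), SZ)))
  step 7: S(S(add(Z, mul(add(Z, SZ), SZ))))
  step 8: S(S(mul(add(Z, SZ), SZ)))
  step 9: S(S(mul(SZ, SZ)))
  step 10: S(S(add(SZ, mul(Z, SZ))))
  step 11: S(S(S(add(Z, mul(Z, SZ)))))
  step 12: S(S(S(mul(Z, SZ))))
  step 13: SSSZ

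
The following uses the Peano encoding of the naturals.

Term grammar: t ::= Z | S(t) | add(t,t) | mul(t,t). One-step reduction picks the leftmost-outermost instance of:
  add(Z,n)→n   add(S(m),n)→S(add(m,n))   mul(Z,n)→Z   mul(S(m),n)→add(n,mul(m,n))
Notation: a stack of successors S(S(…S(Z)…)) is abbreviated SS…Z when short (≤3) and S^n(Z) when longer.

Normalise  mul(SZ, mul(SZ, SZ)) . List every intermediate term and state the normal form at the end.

  start: mul(SZ, mul(SZ, SZ))
  step 1: add(mul(SZ, SZ), mul(Z, mul(SZ, SZ)))
  step 2: add(add(SZ, mul(Z, SZ)), mul(Z, mul(SZ, SZ)))
  step 3: add(S(add(Z, mul(Z, SZ))), mul(Z, mul(SZ, SZ)))
  step 4: S(add(add(Z, mul(Z, SZ)), mul(Z, mul(SZ, SZ))))
  step 5: S(add(mul(Z, SZ), mul(Z, mul(SZ, SZ))))
  step 6: S(add(Z, mul(Z, mul(SZ, SZ))))
  step 7: S(mul(Z, mul(SZ, SZ)))
  step 8: SZ

Answer: normal form = SZ  (in 8 steps)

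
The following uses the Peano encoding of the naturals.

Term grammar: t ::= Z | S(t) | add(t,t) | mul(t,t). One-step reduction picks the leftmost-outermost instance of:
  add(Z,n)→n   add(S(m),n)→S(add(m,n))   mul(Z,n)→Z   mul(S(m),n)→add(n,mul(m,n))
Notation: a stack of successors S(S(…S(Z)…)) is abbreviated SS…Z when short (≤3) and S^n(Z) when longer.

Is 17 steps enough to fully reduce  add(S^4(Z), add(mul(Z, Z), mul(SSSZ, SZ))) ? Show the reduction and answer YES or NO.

  start: add(S^4(Z), add(mul(Z, Z), mul(SSSZ, SZ)))
  [1] S(add(SSSZ, add(mul(Z, Z), mul(SSSZ, SZ))))
  [2] S(S(add(SSZ, add(mul(Z, Z), mul(SSSZ, SZ)))))
  [3] S(S(S(add(SZ, add(mul(Z, Z), mul(SSSZ, SZ))))))
  [4] S(S(S(S(add(Z, add(mul(Z, Z), mul(SSSZ, SZ)))))))
  [5] S(S(S(S(add(mul(Z, Z), mul(SSSZ, SZ))))))
  [6] S(S(S(S(add(Z, mul(SSSZ, SZ))))))
  [7] S(S(S(S(mul(SSSZ, SZ)))))
  [8] S(S(S(S(add(SZ, mul(SSZ, SZ))))))
  [9] S(S(S(S(S(add(Z, mul(SSZ, SZ)))))))
  [10] S(S(S(S(S(mul(SSZ, SZ))))))
  [11] S(S(S(S(S(add(SZ, mul(SZ, SZ)))))))
  [12] S(S(S(S(S(S(add(Z, mul(SZ, SZ))))))))
  [13] S(S(S(S(S(S(mul(SZ, SZ)))))))
  [14] S(S(S(S(S(S(add(SZ, mul(Z, SZ))))))))
  [15] S(S(S(S(S(S(S(add(Z, mul(Z, SZ)))))))))
  [16] S(S(S(S(S(S(S(mul(Z, SZ))))))))
  [17] S^7(Z)

Answer: YES — reaches normal form S^7(Z) in 17 ≤ 17 steps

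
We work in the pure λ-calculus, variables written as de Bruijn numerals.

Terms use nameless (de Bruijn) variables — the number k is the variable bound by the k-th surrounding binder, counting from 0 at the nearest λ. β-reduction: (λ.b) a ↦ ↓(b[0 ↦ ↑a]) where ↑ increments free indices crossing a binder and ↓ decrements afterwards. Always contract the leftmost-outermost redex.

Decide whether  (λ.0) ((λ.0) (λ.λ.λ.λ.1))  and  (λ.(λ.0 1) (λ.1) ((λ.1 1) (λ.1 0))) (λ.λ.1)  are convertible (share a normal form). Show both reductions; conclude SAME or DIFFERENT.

Answer: SAME — A ⇓ λ.λ.λ.λ.1, B ⇓ λ.λ.λ.λ.1

Derivation:
Term A:
  start: (λ.0) ((λ.0) (λ.λ.λ.λ.1))
  →1  (λ.0) (λ.λ.λ.λ.1)
  →2  λ.λ.λ.λ.1

Term B:
  start: (λ.(λ.0 1) (λ.1) ((λ.1 1) (λ.1 0))) (λ.λ.1)
  →1  (λ.0 (λ.λ.1)) (λ.λ.λ.1) ((λ.(λ.λ.1) (λ.λ.1)) (λ.(λ.λ.1) 0))
  →2  (λ.λ.λ.1) (λ.λ.1) ((λ.(λ.λ.1) (λ.λ.1)) (λ.(λ.λ.1) 0))
  →3  (λ.λ.1) ((λ.(λ.λ.1) (λ.λ.1)) (λ.(λ.λ.1) 0))
  →4  λ.(λ.(λ.λ.1) (λ.λ.1)) (λ.(λ.λ.1) 0)
  →5  λ.(λ.λ.1) (λ.λ.1)
  →6  λ.λ.λ.λ.1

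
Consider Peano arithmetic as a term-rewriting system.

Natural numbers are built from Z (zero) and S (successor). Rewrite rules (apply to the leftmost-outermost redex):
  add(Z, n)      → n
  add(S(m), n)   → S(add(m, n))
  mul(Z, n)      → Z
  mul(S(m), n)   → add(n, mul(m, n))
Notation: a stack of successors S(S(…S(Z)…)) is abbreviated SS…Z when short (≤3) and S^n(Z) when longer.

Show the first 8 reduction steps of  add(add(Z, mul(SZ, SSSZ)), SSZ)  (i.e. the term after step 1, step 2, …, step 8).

  start: add(add(Z, mul(SZ, SSSZ)), SSZ)
  step 1: add(mul(SZ, SSSZ), SSZ)
  step 2: add(add(SSSZ, mul(Z, SSSZ)), SSZ)
  step 3: add(S(add(SSZ, mul(Z, SSSZ))), SSZ)
  step 4: S(add(add(SSZ, mul(Z, SSSZ)), SSZ))
  step 5: S(add(S(add(SZ, mul(Z, SSSZ))), SSZ))
  step 6: S(S(add(add(SZ, mul(Z, SSSZ)), SSZ)))
  step 7: S(S(add(S(add(Z, mul(Z, SSSZ))), SSZ)))
  step 8: S(S(S(add(add(Z, mul(Z, SSSZ)), SSZ))))

Answer: after 8 steps: S(S(S(add(add(Z, mul(Z, SSSZ)), SSZ))))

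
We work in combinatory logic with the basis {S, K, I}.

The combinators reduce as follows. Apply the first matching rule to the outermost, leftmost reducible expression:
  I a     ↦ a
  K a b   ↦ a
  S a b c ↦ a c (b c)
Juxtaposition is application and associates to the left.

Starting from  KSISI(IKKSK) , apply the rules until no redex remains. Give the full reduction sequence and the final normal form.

Answer: normal form = S(KK)(KK)  (in 7 steps)

Reduction:
  start: KSISI(IKKSK)
  [1] SSI(IKKSK)
  [2] S(IKKSK)(I(IKKSK))
  [3] S(KKSK)(I(IKKSK))
  [4] S(KK)(I(IKKSK))
  [5] S(KK)(IKKSK)
  [6] S(KK)(KKSK)
  [7] S(KK)(KK)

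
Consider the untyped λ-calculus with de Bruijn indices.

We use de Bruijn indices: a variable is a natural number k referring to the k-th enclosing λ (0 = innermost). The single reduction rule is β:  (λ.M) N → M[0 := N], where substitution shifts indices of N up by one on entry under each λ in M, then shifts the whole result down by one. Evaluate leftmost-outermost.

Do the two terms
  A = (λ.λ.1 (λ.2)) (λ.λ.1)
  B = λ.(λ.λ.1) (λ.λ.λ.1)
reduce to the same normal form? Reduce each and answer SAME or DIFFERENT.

Answer: SAME — A ⇓ λ.λ.λ.λ.λ.1, B ⇓ λ.λ.λ.λ.λ.1

Reduction:
Term A:
  start: (λ.λ.1 (λ.2)) (λ.λ.1)
  →1  λ.(λ.λ.1) (λ.λ.λ.1)
  →2  λ.λ.λ.λ.λ.1

Term B:
  start: λ.(λ.λ.1) (λ.λ.λ.1)
  →1  λ.λ.λ.λ.λ.1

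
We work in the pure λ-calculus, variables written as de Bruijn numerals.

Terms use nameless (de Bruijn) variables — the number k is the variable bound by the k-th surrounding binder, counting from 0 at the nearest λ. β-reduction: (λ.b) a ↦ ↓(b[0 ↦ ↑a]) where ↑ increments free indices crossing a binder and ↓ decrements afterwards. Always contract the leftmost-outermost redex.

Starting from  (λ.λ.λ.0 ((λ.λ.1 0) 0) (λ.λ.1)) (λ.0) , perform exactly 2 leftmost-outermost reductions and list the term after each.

  start: (λ.λ.λ.0 ((λ.λ.1 0) 0) (λ.λ.1)) (λ.0)
  →1  λ.λ.0 ((λ.λ.1 0) 0) (λ.λ.1)
  →2  λ.λ.0 (λ.1 0) (λ.λ.1)

Answer: after 2 steps: λ.λ.0 (λ.1 0) (λ.λ.1)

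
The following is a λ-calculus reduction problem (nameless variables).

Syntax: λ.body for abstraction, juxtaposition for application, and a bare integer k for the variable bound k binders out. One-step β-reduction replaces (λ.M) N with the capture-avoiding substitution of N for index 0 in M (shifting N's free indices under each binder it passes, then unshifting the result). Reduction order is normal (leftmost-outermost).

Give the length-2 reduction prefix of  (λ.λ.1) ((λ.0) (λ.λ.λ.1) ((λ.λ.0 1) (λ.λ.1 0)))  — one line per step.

  start: (λ.λ.1) ((λ.0) (λ.λ.λ.1) ((λ.λ.0 1) (λ.λ.1 0)))
  [1] λ.(λ.0) (λ.λ.λ.1) ((λ.λ.0 1) (λ.λ.1 0))
  [2] λ.(λ.λ.λ.1) ((λ.λ.0 1) (λ.λ.1 0))

Answer: after 2 steps: λ.(λ.λ.λ.1) ((λ.λ.0 1) (λ.λ.1 0))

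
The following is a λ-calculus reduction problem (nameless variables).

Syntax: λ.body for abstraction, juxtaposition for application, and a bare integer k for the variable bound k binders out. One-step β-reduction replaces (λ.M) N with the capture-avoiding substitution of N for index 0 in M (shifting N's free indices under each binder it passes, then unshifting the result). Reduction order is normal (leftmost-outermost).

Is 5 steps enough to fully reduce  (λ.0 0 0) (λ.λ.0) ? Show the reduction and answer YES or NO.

  start: (λ.0 0 0) (λ.λ.0)
  step 1: (λ.λ.0) (λ.λ.0) (λ.λ.0)
  step 2: (λ.0) (λ.λ.0)
  step 3: λ.λ.0

Answer: YES — reaches normal form λ.λ.0 in 3 ≤ 5 steps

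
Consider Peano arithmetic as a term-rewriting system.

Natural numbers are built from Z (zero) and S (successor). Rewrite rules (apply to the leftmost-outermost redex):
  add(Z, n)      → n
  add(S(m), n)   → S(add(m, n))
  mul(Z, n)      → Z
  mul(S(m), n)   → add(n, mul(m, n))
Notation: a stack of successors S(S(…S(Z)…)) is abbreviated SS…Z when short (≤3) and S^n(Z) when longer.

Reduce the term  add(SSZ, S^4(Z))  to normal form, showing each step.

  start: add(SSZ, S^4(Z))
  →1  S(add(SZ, S^4(Z)))
  →2  S(S(add(Z, S^4(Z))))
  →3  S^6(Z)

Answer: normal form = S^6(Z)  (in 3 steps)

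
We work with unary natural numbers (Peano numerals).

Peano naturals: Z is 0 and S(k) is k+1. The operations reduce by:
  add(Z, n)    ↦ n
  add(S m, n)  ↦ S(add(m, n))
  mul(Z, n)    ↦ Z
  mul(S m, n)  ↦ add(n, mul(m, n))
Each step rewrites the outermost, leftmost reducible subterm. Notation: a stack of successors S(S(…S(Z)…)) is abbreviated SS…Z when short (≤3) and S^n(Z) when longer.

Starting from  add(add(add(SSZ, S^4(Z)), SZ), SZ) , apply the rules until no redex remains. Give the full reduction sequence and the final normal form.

Answer: normal form = S^8(Z)  (in 18 steps)

Derivation:
  start: add(add(add(SSZ, S^4(Z)), SZ), SZ)
  [1] add(add(S(add(SZ, S^4(Z))), SZ), SZ)
  [2] add(S(add(add(SZ, S^4(Z)), SZ)), SZ)
  [3] S(add(add(add(SZ, S^4(Z)), SZ), SZ))
  [4] S(add(add(S(add(Z, S^4(Z))), SZ), SZ))
  [5] S(add(S(add(add(Z, S^4(Z)), SZ)), SZ))
  [6] S(S(add(add(add(Z, S^4(Z)), SZ), SZ)))
  [7] S(S(add(add(S^4(Z), SZ), SZ)))
  [8] S(S(add(S(add(SSSZ, SZ)), SZ)))
  [9] S(S(S(add(add(SSSZ, SZ), SZ))))
  [10] S(S(S(add(S(add(SSZ, SZ)), SZ))))
  [11] S(S(S(S(add(add(SSZ, SZ), SZ)))))
  [12] S(S(S(S(add(S(add(SZ, SZ)), SZ)))))
  [13] S(S(S(S(S(add(add(SZ, SZ), SZ))))))
  [14] S(S(S(S(S(add(S(add(Z, SZ)), SZ))))))
  [15] S(S(S(S(S(S(add(add(Z, SZ), SZ)))))))
  [16] S(S(S(S(S(S(add(SZ, SZ)))))))
  [17] S(S(S(S(S(S(S(add(Z, SZ))))))))
  [18] S^8(Z)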